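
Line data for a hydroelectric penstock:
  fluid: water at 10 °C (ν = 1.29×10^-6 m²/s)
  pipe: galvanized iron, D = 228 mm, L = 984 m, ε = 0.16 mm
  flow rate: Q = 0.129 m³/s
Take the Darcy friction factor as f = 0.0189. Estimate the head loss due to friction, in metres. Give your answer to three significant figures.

V = 4Q/(πD²) = 4·0.129/(π·0.228²) = 3.160 m/s
h_f = f(L/D)V²/(2g) = 0.01890·(984/0.228)·3.160²/(2·9.81) = 41.50 m

h_f ≈ 41.5 m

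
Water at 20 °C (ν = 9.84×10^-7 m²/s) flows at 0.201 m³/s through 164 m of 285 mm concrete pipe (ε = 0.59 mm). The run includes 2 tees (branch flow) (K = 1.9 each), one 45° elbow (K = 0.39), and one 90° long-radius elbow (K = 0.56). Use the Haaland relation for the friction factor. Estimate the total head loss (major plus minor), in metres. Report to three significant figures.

V = 4Q/(πD²) = 3.151 m/s; V²/2g = 0.5060 m
Re = 9.13×10^5, ε/D = 0.00207 → f = 0.02386 (Haaland)
Major: h_f = f(L/D)·V²/2g = 0.02386·575.4·0.5060 = 6.946 m
Minor: ΣK = 4.75; h_m = ΣK·V²/2g = 2.403 m
Total H_L = 6.946 + 2.403 = 9.350 m

H_L ≈ 9.35 m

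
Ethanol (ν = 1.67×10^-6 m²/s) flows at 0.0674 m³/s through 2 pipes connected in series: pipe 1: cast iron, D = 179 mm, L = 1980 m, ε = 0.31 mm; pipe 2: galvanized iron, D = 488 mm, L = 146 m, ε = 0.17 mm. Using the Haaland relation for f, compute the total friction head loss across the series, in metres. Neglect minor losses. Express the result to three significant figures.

Pipe 1: V = 2.678 m/s, Re = 2.87×10^5, ε/D = 0.00173, f = 0.02321, h_1 = f(L/D)V²/2g = 93.85 m
Pipe 2: V = 0.3604 m/s, Re = 1.05×10^5, ε/D = 3.48×10^-4, f = 0.01927, h_2 = f(L/D)V²/2g = 0.03815 m
Series → Q common, losses add: H = Σh = 93.89 m

H ≈ 93.9 m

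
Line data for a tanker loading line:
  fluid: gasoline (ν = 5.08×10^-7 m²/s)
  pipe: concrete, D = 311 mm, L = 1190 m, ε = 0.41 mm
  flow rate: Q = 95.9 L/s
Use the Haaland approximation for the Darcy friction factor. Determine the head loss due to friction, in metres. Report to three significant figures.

h_f ≈ 6.64 m

V = 4Q/(πD²) = 4·0.0959/(π·0.311²) = 1.262 m/s
Re = VD/ν = 1.262·0.311/5.08×10^-7 = 7.73×10^5 → turbulent
ε/D = 0.41/311 = 0.00132
Haaland: f = 0.02135
h_f = f(L/D)V²/(2g) = 0.02135·(1190/0.311)·1.262²/(2·9.81) = 6.636 m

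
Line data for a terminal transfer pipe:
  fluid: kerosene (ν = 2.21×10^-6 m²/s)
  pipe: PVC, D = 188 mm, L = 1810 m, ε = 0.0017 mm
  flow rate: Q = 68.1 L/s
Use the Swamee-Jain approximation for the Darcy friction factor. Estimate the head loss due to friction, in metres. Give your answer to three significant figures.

h_f ≈ 45.7 m

V = 4Q/(πD²) = 4·0.0681/(π·0.188²) = 2.453 m/s
Re = VD/ν = 2.453·0.188/2.21×10^-6 = 2.09×10^5 → turbulent
ε/D = 0.0017/188 = 9.04×10^-6
Swamee-Jain: f = 0.01549
h_f = f(L/D)V²/(2g) = 0.01549·(1810/0.188)·2.453²/(2·9.81) = 45.74 m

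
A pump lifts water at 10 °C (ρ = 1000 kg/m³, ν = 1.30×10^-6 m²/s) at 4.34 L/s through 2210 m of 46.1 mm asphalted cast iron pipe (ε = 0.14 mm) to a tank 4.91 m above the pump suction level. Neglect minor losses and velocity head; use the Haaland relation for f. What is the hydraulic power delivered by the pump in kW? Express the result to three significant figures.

V = 4Q/(πD²) = 2.600 m/s; Re = 9.22×10^4; ε/D = 0.00304; f = 0.02756
h_f = f(L/D)V²/2g = 455.3 m
Total head H = z + h_f = 4.91 + 455.3 = 460.2 m
P_hyd = ρgQH = 1000·9.81·0.00434·460.2 = 19.59 kW

P_hyd ≈ 19.6 kW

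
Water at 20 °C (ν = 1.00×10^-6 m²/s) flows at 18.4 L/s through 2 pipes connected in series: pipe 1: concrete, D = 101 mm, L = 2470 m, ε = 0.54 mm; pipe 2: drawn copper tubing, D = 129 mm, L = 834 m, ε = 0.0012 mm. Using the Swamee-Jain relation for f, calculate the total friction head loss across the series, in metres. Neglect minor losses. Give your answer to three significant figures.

H ≈ 218 m

Pipe 1: V = 2.297 m/s, Re = 2.32×10^5, ε/D = 0.00535, f = 0.03154, h_1 = f(L/D)V²/2g = 207.4 m
Pipe 2: V = 1.408 m/s, Re = 1.82×10^5, ε/D = 9.30×10^-6, f = 0.01591, h_2 = f(L/D)V²/2g = 10.39 m
Series → Q common, losses add: H = Σh = 217.8 m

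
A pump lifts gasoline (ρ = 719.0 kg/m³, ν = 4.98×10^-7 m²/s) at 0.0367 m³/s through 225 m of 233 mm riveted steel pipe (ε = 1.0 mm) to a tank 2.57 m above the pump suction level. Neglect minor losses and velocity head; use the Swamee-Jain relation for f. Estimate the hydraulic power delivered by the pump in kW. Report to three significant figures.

V = 4Q/(πD²) = 0.8607 m/s; Re = 4.03×10^5; ε/D = 0.00429; f = 0.02939
h_f = f(L/D)V²/2g = 1.072 m
Total head H = z + h_f = 2.57 + 1.072 = 3.642 m
P_hyd = ρgQH = 719.0·9.81·0.0367·3.642 = 0.9427 kW

P_hyd ≈ 0.943 kW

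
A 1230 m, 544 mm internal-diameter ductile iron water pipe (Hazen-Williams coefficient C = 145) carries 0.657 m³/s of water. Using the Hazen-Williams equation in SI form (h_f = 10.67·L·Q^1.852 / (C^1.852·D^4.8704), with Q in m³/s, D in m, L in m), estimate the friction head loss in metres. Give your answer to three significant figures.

h_f ≈ 11.6 m

h_f = 10.67·1230·0.657^1.852 / (145^1.852·0.544^4.8704) = 11.62 m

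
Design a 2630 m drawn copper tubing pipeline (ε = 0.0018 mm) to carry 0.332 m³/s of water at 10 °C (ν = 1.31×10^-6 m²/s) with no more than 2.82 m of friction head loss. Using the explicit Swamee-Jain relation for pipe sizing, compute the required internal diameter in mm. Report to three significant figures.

Swamee-Jain (Type III): D = 0.66·[ε^1.25·(LQ²/(gh_f))^4.75 + ν·Q^9.4·(L/(gh_f))^5.2]^0.04
LQ²/(gh_f) = 10.48; L/(gh_f) = 95.07
Term 1 = ε^1.25·(…)^4.75 = 0.00463; Term 2 = ν·Q^9.4·(…)^5.2 = 0.798
D = 0.66·(0.00463 + 0.798)^0.04 = 0.6542 m = 654 mm
Check: V = 0.988 m/s, Re = 4.93×10^5, f = 0.01317, h_f = 2.63 m ≈ 2.82 m ✓

D ≈ 654 mm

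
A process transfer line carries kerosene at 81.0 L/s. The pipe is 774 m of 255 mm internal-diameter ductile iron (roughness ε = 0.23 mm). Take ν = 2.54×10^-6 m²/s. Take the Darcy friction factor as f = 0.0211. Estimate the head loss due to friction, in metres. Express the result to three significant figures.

V = 4Q/(πD²) = 4·0.0810/(π·0.255²) = 1.586 m/s
h_f = f(L/D)V²/(2g) = 0.02110·(774/0.255)·1.586²/(2·9.81) = 8.211 m

h_f ≈ 8.21 m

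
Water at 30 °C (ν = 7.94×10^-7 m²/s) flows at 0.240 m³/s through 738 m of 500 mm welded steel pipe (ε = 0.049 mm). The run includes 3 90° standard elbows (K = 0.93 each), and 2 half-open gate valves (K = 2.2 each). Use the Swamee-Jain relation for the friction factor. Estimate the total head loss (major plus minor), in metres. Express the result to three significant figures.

H_L ≈ 2.10 m

V = 4Q/(πD²) = 1.222 m/s; V²/2g = 0.07615 m
Re = 7.70×10^5, ε/D = 9.80×10^-5 → f = 0.01380 (Swamee-Jain)
Major: h_f = f(L/D)·V²/2g = 0.01380·1476·0.07615 = 1.551 m
Minor: ΣK = 7.19; h_m = ΣK·V²/2g = 0.5475 m
Total H_L = 1.551 + 0.5475 = 2.098 m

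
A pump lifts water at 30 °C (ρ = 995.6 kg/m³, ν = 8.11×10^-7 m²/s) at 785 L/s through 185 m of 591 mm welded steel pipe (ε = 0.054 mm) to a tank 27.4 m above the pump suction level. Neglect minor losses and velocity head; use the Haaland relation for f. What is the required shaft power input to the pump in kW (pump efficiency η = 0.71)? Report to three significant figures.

P_shaft ≈ 314 kW

V = 4Q/(πD²) = 2.862 m/s; Re = 2.09×10^6; ε/D = 9.14×10^-5; f = 0.01255
h_f = f(L/D)V²/2g = 1.640 m
Total head H = z + h_f = 27.4 + 1.640 = 29.04 m
P_hyd = ρgQH = 995.6·9.81·0.785·29.04 = 222.6 kW
P_shaft = P_hyd/η = 222.6/0.71 = 313.6 kW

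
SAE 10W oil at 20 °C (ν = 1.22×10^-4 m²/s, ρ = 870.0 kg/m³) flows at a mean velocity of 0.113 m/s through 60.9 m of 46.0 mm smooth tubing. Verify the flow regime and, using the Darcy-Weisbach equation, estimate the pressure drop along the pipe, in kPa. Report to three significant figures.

Re = VD/ν = 0.113·0.04600/1.22×10^-4 = 42.6 → laminar (Re < 2300)
f = 64/Re = 1.502
h_f = f(L/D)V²/(2g) = 1.502·(60.9/0.04600)·0.113²/(2·9.81) = 1.294 m
Δp = ρg·h_f = 870.0·9.81·1.294 = 11.05 kPa

Δp ≈ 11.0 kPa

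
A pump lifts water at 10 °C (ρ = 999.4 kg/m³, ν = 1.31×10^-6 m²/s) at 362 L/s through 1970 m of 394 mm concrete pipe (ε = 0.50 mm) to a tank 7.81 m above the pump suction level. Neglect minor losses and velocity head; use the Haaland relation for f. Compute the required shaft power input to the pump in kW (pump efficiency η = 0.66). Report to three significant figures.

V = 4Q/(πD²) = 2.969 m/s; Re = 8.93×10^5; ε/D = 0.00127; f = 0.02112
h_f = f(L/D)V²/2g = 47.44 m
Total head H = z + h_f = 7.81 + 47.44 = 55.25 m
P_hyd = ρgQH = 999.4·9.81·0.362·55.25 = 196.1 kW
P_shaft = P_hyd/η = 196.1/0.66 = 297.1 kW

P_shaft ≈ 297 kW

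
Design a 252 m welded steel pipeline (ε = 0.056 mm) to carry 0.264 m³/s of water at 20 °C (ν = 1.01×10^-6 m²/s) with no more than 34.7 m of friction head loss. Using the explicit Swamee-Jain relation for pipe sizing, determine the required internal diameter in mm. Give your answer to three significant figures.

D ≈ 232 mm

Swamee-Jain (Type III): D = 0.66·[ε^1.25·(LQ²/(gh_f))^4.75 + ν·Q^9.4·(L/(gh_f))^5.2]^0.04
LQ²/(gh_f) = 0.05160; L/(gh_f) = 0.7403
Term 1 = ε^1.25·(…)^4.75 = 3.72×10^-12; Term 2 = ν·Q^9.4·(…)^5.2 = 7.73×10^-13
D = 0.66·(3.72×10^-12 + 7.73×10^-13)^0.04 = 0.2321 m = 232 mm
Check: V = 6.24 m/s, Re = 1.43×10^6, f = 0.01496, h_f = 32.3 m ≈ 34.7 m ✓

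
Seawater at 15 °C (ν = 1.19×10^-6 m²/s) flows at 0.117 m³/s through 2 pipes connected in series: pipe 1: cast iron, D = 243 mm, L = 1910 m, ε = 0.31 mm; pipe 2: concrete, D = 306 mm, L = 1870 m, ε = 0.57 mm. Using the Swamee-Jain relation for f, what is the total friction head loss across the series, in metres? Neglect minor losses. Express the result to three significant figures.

H ≈ 73.3 m

Pipe 1: V = 2.523 m/s, Re = 5.15×10^5, ε/D = 0.00128, f = 0.02146, h_1 = f(L/D)V²/2g = 54.72 m
Pipe 2: V = 1.591 m/s, Re = 4.09×10^5, ε/D = 0.00186, f = 0.02358, h_2 = f(L/D)V²/2g = 18.59 m
Series → Q common, losses add: H = Σh = 73.31 m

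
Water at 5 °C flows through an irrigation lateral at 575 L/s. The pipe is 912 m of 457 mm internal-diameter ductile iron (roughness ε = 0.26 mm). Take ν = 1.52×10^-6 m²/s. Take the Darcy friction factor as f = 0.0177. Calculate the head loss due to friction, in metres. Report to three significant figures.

V = 4Q/(πD²) = 4·0.575/(π·0.457²) = 3.505 m/s
h_f = f(L/D)V²/(2g) = 0.01770·(912/0.457)·3.505²/(2·9.81) = 22.12 m

h_f ≈ 22.1 m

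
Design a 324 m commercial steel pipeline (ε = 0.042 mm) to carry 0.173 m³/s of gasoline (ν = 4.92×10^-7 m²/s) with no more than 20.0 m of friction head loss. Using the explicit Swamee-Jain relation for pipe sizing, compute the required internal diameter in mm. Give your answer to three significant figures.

D ≈ 227 mm

Swamee-Jain (Type III): D = 0.66·[ε^1.25·(LQ²/(gh_f))^4.75 + ν·Q^9.4·(L/(gh_f))^5.2]^0.04
LQ²/(gh_f) = 0.04942; L/(gh_f) = 1.651
Term 1 = ε^1.25·(…)^4.75 = 2.11×10^-12; Term 2 = ν·Q^9.4·(…)^5.2 = 4.60×10^-13
D = 0.66·(2.11×10^-12 + 4.60×10^-13)^0.04 = 0.2270 m = 227 mm
Check: V = 4.28 m/s, Re = 1.97×10^6, f = 0.01414, h_f = 18.8 m ≈ 20.0 m ✓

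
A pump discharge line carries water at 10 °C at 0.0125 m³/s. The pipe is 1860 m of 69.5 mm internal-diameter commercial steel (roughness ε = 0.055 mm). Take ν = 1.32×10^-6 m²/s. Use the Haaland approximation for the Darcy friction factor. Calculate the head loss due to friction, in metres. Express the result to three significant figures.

h_f ≈ 300 m

V = 4Q/(πD²) = 4·0.0125/(π·0.0695²) = 3.295 m/s
Re = VD/ν = 3.295·0.0695/1.32×10^-6 = 1.73×10^5 → turbulent
ε/D = 0.055/69.5 = 7.91×10^-4
Haaland: f = 0.02023
h_f = f(L/D)V²/(2g) = 0.02023·(1860/0.0695)·3.295²/(2·9.81) = 299.6 m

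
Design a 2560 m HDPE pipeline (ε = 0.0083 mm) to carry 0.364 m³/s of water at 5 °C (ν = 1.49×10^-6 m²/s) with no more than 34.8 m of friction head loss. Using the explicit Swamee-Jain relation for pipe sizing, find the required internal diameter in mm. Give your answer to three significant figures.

Swamee-Jain (Type III): D = 0.66·[ε^1.25·(LQ²/(gh_f))^4.75 + ν·Q^9.4·(L/(gh_f))^5.2]^0.04
LQ²/(gh_f) = 0.9936; L/(gh_f) = 7.499
Term 1 = ε^1.25·(…)^4.75 = 4.32×10^-7; Term 2 = ν·Q^9.4·(…)^5.2 = 3.96×10^-6
D = 0.66·(4.32×10^-7 + 3.96×10^-6)^0.04 = 0.4029 m = 403 mm
Check: V = 2.85 m/s, Re = 7.72×10^5, f = 0.01255, h_f = 33.1 m ≈ 34.8 m ✓

D ≈ 403 mm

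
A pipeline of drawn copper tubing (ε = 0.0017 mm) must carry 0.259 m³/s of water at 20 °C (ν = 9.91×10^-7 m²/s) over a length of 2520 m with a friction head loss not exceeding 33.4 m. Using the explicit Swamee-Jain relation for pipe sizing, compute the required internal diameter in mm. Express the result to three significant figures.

D ≈ 349 mm

Swamee-Jain (Type III): D = 0.66·[ε^1.25·(LQ²/(gh_f))^4.75 + ν·Q^9.4·(L/(gh_f))^5.2]^0.04
LQ²/(gh_f) = 0.5159; L/(gh_f) = 7.691
Term 1 = ε^1.25·(…)^4.75 = 2.65×10^-9; Term 2 = ν·Q^9.4·(…)^5.2 = 1.23×10^-7
D = 0.66·(2.65×10^-9 + 1.23×10^-7)^0.04 = 0.3495 m = 349 mm
Check: V = 2.70 m/s, Re = 9.52×10^5, f = 0.01182, h_f = 31.7 m ≈ 33.4 m ✓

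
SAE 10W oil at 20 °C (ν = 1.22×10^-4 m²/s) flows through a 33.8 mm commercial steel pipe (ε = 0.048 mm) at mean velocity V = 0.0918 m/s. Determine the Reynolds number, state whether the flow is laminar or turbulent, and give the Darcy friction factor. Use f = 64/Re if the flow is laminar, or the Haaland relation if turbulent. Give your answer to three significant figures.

Re ≈ 25.4; laminar; f = 64/Re ≈ 2.52

Re = VD/ν = 0.09180·0.0338/1.22×10^-4 = 25.4
Re < 2300 → laminar → f = 64/Re = 2.516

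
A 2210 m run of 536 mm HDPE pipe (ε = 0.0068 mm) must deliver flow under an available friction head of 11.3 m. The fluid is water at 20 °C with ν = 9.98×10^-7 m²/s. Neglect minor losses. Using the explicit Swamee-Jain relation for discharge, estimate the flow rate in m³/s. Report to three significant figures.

Q ≈ 0.484 m³/s

Swamee-Jain (Type II): Q = -0.965·√(gD⁵h_f/L)·ln[ε/(3.7D) + √(3.17ν²L/(gD³h_f))]
√(gD⁵h_f/L) = √(9.81·0.536⁵·11.3/2210) = 0.04711
ε/(3.7D) = 3.43×10^-6; √(3.17ν²L/(gD³h_f)) = 2.02×10^-5
Q = -0.965·0.04711·ln(2.365×10^-5) = 0.4842 m³/s
Check: V = 2.15 m/s, Re = 1.15×10^6, f = 0.01167, h_f = 11.3 m ≈ 11.3 m ✓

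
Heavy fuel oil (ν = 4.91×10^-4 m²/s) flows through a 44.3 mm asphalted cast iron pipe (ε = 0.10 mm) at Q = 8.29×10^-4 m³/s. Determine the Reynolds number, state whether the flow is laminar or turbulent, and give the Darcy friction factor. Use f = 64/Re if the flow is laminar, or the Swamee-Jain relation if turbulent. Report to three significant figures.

Re ≈ 48.5; laminar; f = 64/Re ≈ 1.32

V = 4Q/(πD²) = 0.5378 m/s
Re = VD/ν = 0.5378·0.0443/4.91×10^-4 = 48.5
Re < 2300 → laminar → f = 64/Re = 1.319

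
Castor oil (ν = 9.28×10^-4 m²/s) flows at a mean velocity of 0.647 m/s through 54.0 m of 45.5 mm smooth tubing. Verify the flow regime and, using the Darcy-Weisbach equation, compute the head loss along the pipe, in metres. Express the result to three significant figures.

h_f ≈ 51.1 m

Re = VD/ν = 0.647·0.04550/9.28×10^-4 = 31.7 → laminar (Re < 2300)
f = 64/Re = 2.017
h_f = f(L/D)V²/(2g) = 2.017·(54.0/0.04550)·0.647²/(2·9.81) = 51.09 m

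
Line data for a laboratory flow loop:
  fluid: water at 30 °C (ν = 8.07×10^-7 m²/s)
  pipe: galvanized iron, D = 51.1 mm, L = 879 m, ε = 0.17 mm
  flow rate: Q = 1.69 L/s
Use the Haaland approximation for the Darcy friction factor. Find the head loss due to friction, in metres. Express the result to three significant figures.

V = 4Q/(πD²) = 4·0.00169/(π·0.0511²) = 0.8241 m/s
Re = VD/ν = 0.8241·0.0511/8.07×10^-7 = 5.22×10^4 → turbulent
ε/D = 0.17/51.1 = 0.00333
Haaland: f = 0.02902
h_f = f(L/D)V²/(2g) = 0.02902·(879/0.0511)·0.8241²/(2·9.81) = 17.28 m

h_f ≈ 17.3 m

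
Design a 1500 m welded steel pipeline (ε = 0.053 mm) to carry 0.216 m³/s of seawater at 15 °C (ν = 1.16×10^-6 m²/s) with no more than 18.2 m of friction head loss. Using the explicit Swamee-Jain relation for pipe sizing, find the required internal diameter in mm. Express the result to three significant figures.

Swamee-Jain (Type III): D = 0.66·[ε^1.25·(LQ²/(gh_f))^4.75 + ν·Q^9.4·(L/(gh_f))^5.2]^0.04
LQ²/(gh_f) = 0.3920; L/(gh_f) = 8.401
Term 1 = ε^1.25·(…)^4.75 = 5.29×10^-8; Term 2 = ν·Q^9.4·(…)^5.2 = 4.12×10^-8
D = 0.66·(5.29×10^-8 + 4.12×10^-8)^0.04 = 0.3455 m = 346 mm
Check: V = 2.30 m/s, Re = 6.86×10^5, f = 0.01463, h_f = 17.2 m ≈ 18.2 m ✓

D ≈ 346 mm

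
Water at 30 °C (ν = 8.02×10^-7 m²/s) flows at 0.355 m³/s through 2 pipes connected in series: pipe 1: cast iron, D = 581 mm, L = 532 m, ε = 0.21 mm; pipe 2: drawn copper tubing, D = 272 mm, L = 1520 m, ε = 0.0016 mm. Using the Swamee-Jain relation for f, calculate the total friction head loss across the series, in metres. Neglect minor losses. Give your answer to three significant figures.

H ≈ 113 m

Pipe 1: V = 1.339 m/s, Re = 9.70×10^5, ε/D = 3.61×10^-4, f = 0.01630, h_1 = f(L/D)V²/2g = 1.364 m
Pipe 2: V = 6.109 m/s, Re = 2.07×10^6, ε/D = 5.88×10^-6, f = 0.01054, h_2 = f(L/D)V²/2g = 112.0 m
Series → Q common, losses add: H = Σh = 113.4 m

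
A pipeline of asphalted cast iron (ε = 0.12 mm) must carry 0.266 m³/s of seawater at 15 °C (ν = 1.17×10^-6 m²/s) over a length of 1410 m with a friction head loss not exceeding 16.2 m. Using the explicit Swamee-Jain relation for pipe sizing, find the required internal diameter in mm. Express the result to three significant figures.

D ≈ 389 mm

Swamee-Jain (Type III): D = 0.66·[ε^1.25·(LQ²/(gh_f))^4.75 + ν·Q^9.4·(L/(gh_f))^5.2]^0.04
LQ²/(gh_f) = 0.6278; L/(gh_f) = 8.872
Term 1 = ε^1.25·(…)^4.75 = 1.38×10^-6; Term 2 = ν·Q^9.4·(…)^5.2 = 3.91×10^-7
D = 0.66·(1.38×10^-6 + 3.91×10^-7)^0.04 = 0.3885 m = 389 mm
Check: V = 2.24 m/s, Re = 7.45×10^5, f = 0.01606, h_f = 14.9 m ≈ 16.2 m ✓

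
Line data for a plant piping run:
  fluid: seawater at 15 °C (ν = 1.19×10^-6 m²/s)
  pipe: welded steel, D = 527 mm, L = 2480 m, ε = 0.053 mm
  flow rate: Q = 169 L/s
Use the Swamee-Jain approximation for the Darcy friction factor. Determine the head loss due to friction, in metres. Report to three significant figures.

V = 4Q/(πD²) = 4·0.169/(π·0.527²) = 0.7748 m/s
Re = VD/ν = 0.7748·0.527/1.19×10^-6 = 3.43×10^5 → turbulent
ε/D = 0.053/527 = 1.01×10^-4
Swamee-Jain: f = 0.01516
h_f = f(L/D)V²/(2g) = 0.01516·(2480/0.527)·0.7748²/(2·9.81) = 2.183 m

h_f ≈ 2.18 m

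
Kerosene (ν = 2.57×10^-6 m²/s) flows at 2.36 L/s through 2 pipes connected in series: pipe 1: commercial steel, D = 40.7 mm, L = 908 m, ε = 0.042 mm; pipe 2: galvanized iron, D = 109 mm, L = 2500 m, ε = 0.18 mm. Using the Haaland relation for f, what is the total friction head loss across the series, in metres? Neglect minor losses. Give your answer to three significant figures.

H ≈ 99.4 m

Pipe 1: V = 1.814 m/s, Re = 2.87×10^4, ε/D = 0.00103, f = 0.02591, h_1 = f(L/D)V²/2g = 96.94 m
Pipe 2: V = 0.2529 m/s, Re = 1.07×10^4, ε/D = 0.00165, f = 0.03256, h_2 = f(L/D)V²/2g = 2.435 m
Series → Q common, losses add: H = Σh = 99.37 m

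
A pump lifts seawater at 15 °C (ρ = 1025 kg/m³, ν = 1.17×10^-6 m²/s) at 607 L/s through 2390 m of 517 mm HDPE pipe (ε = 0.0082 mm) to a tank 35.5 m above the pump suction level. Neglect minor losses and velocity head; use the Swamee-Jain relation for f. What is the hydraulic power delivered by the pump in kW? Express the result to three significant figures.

V = 4Q/(πD²) = 2.891 m/s; Re = 1.28×10^6; ε/D = 1.59×10^-5; f = 0.01158
h_f = f(L/D)V²/2g = 22.82 m
Total head H = z + h_f = 35.5 + 22.82 = 58.32 m
P_hyd = ρgQH = 1025·9.81·0.607·58.32 = 356.0 kW

P_hyd ≈ 356 kW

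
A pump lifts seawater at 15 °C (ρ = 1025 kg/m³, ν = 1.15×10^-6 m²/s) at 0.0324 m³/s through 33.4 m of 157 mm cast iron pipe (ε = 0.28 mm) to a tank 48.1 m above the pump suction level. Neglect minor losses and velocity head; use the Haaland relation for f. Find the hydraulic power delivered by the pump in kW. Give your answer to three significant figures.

V = 4Q/(πD²) = 1.674 m/s; Re = 2.28×10^5; ε/D = 0.00178; f = 0.02351
h_f = f(L/D)V²/2g = 0.7142 m
Total head H = z + h_f = 48.1 + 0.7142 = 48.81 m
P_hyd = ρgQH = 1025·9.81·0.0324·48.81 = 15.90 kW

P_hyd ≈ 15.9 kW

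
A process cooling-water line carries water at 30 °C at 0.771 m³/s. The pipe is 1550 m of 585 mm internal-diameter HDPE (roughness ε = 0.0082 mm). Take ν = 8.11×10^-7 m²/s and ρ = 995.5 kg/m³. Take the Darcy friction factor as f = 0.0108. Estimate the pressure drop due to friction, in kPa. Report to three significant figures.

V = 4Q/(πD²) = 4·0.771/(π·0.585²) = 2.868 m/s
h_f = f(L/D)V²/(2g) = 0.01080·(1550/0.585)·2.868²/(2·9.81) = 12.00 m
Δp = ρg·h_f = 995.5·9.81·12.00 = 117.2 kPa

Δp ≈ 117 kPa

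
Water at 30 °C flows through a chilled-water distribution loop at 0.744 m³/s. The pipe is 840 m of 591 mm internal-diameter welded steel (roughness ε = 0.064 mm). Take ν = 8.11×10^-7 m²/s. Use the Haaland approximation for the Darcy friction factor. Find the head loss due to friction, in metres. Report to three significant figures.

V = 4Q/(πD²) = 4·0.744/(π·0.591²) = 2.712 m/s
Re = VD/ν = 2.712·0.591/8.11×10^-7 = 1.98×10^6 → turbulent
ε/D = 0.064/591 = 1.08×10^-4
Haaland: f = 0.01289
h_f = f(L/D)V²/(2g) = 0.01289·(840/0.591)·2.712²/(2·9.81) = 6.867 m

h_f ≈ 6.87 m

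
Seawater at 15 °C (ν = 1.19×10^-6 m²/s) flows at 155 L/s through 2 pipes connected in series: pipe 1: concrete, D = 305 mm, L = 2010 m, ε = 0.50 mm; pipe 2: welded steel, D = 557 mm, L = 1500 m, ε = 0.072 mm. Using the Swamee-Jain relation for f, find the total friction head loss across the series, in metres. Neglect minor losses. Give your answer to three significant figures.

H ≈ 35.2 m

Pipe 1: V = 2.121 m/s, Re = 5.44×10^5, ε/D = 0.00164, f = 0.02273, h_1 = f(L/D)V²/2g = 34.36 m
Pipe 2: V = 0.6361 m/s, Re = 2.98×10^5, ε/D = 1.29×10^-4, f = 0.01572, h_2 = f(L/D)V²/2g = 0.8733 m
Series → Q common, losses add: H = Σh = 35.24 m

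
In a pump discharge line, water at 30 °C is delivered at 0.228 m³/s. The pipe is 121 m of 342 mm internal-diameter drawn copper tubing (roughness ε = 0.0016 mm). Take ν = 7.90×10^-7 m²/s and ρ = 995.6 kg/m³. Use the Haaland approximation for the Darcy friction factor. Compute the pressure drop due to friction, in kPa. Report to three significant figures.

V = 4Q/(πD²) = 4·0.228/(π·0.342²) = 2.482 m/s
Re = VD/ν = 2.482·0.342/7.90×10^-7 = 1.07×10^6 → turbulent
ε/D = 0.0016/342 = 4.68×10^-6
Haaland: f = 0.01153
h_f = f(L/D)V²/(2g) = 0.01153·(121/0.342)·2.482²/(2·9.81) = 1.281 m
Δp = ρg·h_f = 995.6·9.81·1.281 = 12.51 kPa

Δp ≈ 12.5 kPa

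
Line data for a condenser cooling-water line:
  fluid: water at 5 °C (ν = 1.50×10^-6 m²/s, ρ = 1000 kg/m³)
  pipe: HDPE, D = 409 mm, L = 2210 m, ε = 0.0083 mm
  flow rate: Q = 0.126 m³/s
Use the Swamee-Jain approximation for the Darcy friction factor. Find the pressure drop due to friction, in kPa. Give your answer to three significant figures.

Δp ≈ 37.2 kPa

V = 4Q/(πD²) = 4·0.126/(π·0.409²) = 0.9590 m/s
Re = VD/ν = 0.9590·0.409/1.50×10^-6 = 2.61×10^5 → turbulent
ε/D = 0.0083/409 = 2.03×10^-5
Swamee-Jain: f = 0.01497
h_f = f(L/D)V²/(2g) = 0.01497·(2210/0.409)·0.9590²/(2·9.81) = 3.792 m
Δp = ρg·h_f = 1000·9.81·3.792 = 37.20 kPa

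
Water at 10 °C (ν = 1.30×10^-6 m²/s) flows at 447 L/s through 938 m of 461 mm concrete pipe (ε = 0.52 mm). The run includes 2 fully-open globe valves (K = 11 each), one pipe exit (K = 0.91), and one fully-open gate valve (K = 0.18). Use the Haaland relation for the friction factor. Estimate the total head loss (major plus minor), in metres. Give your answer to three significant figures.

V = 4Q/(πD²) = 2.678 m/s; V²/2g = 0.3655 m
Re = 9.50×10^5, ε/D = 0.00113 → f = 0.02052 (Haaland)
Major: h_f = f(L/D)·V²/2g = 0.02052·2035·0.3655 = 15.26 m
Minor: ΣK = 23.1; h_m = ΣK·V²/2g = 8.440 m
Total H_L = 15.26 + 8.440 = 23.70 m

H_L ≈ 23.7 m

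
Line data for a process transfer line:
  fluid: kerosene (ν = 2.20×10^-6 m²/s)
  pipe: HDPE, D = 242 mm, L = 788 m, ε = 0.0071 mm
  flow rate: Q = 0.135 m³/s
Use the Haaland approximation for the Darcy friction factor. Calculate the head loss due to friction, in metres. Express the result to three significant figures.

V = 4Q/(πD²) = 4·0.135/(π·0.242²) = 2.935 m/s
Re = VD/ν = 2.935·0.242/2.20×10^-6 = 3.23×10^5 → turbulent
ε/D = 0.0071/242 = 2.93×10^-5
Haaland: f = 0.01441
h_f = f(L/D)V²/(2g) = 0.01441·(788/0.242)·2.935²/(2·9.81) = 20.60 m

h_f ≈ 20.6 m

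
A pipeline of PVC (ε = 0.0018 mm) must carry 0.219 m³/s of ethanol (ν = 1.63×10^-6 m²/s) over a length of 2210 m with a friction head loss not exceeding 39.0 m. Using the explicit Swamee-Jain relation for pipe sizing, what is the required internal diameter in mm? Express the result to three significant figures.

Swamee-Jain (Type III): D = 0.66·[ε^1.25·(LQ²/(gh_f))^4.75 + ν·Q^9.4·(L/(gh_f))^5.2]^0.04
LQ²/(gh_f) = 0.2770; L/(gh_f) = 5.776
Term 1 = ε^1.25·(…)^4.75 = 1.48×10^-10; Term 2 = ν·Q^9.4·(…)^5.2 = 9.40×10^-9
D = 0.66·(1.48×10^-10 + 9.40×10^-9)^0.04 = 0.3153 m = 315 mm
Check: V = 2.80 m/s, Re = 5.43×10^5, f = 0.01300, h_f = 36.5 m ≈ 39.0 m ✓

D ≈ 315 mm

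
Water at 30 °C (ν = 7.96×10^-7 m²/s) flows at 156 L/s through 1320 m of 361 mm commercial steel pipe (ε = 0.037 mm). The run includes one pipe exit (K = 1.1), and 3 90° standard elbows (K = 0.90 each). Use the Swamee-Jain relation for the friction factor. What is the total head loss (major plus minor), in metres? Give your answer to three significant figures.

H_L ≈ 6.51 m

V = 4Q/(πD²) = 1.524 m/s; V²/2g = 0.1184 m
Re = 6.91×10^5, ε/D = 1.02×10^-4 → f = 0.01400 (Swamee-Jain)
Major: h_f = f(L/D)·V²/2g = 0.01400·3657·0.1184 = 6.063 m
Minor: ΣK = 3.80; h_m = ΣK·V²/2g = 0.4499 m
Total H_L = 6.063 + 0.4499 = 6.513 m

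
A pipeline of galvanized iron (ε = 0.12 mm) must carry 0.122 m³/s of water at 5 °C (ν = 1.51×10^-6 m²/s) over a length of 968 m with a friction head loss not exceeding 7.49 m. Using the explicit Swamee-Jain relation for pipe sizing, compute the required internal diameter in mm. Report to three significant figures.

D ≈ 313 mm

Swamee-Jain (Type III): D = 0.66·[ε^1.25·(LQ²/(gh_f))^4.75 + ν·Q^9.4·(L/(gh_f))^5.2]^0.04
LQ²/(gh_f) = 0.1961; L/(gh_f) = 13.17
Term 1 = ε^1.25·(…)^4.75 = 5.47×10^-9; Term 2 = ν·Q^9.4·(…)^5.2 = 2.59×10^-9
D = 0.66·(5.47×10^-9 + 2.59×10^-9)^0.04 = 0.3132 m = 313 mm
Check: V = 1.58 m/s, Re = 3.28×10^5, f = 0.01749, h_f = 6.91 m ≈ 7.49 m ✓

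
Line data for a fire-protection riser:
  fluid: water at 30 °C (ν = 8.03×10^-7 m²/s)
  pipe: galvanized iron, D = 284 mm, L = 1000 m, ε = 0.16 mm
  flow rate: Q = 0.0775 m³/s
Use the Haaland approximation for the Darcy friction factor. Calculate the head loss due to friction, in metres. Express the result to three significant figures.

h_f ≈ 4.86 m

V = 4Q/(πD²) = 4·0.0775/(π·0.284²) = 1.223 m/s
Re = VD/ν = 1.223·0.284/8.03×10^-7 = 4.33×10^5 → turbulent
ε/D = 0.16/284 = 5.63×10^-4
Haaland: f = 0.01808
h_f = f(L/D)V²/(2g) = 0.01808·(1000/0.284)·1.223²/(2·9.81) = 4.857 m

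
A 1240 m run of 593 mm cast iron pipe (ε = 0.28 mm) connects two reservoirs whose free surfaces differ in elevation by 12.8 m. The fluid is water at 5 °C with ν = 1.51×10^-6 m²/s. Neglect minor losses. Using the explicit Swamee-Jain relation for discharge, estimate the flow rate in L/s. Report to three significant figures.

Q ≈ 734 L/s

Swamee-Jain (Type II): Q = -0.965·√(gD⁵h_f/L)·ln[ε/(3.7D) + √(3.17ν²L/(gD³h_f))]
√(gD⁵h_f/L) = √(9.81·0.593⁵·12.8/1240) = 0.08617
ε/(3.7D) = 1.28×10^-4; √(3.17ν²L/(gD³h_f)) = 1.85×10^-5
Q = -0.965·0.08617·ln(1.461×10^-4) = 0.7344 m³/s
Check: V = 2.66 m/s, Re = 1.04×10^6, f = 0.01709, h_f = 12.9 m ≈ 12.8 m ✓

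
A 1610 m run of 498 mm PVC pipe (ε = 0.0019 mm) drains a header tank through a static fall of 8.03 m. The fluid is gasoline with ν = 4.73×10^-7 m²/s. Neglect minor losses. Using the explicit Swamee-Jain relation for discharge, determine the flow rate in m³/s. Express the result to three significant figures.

Swamee-Jain (Type II): Q = -0.965·√(gD⁵h_f/L)·ln[ε/(3.7D) + √(3.17ν²L/(gD³h_f))]
√(gD⁵h_f/L) = √(9.81·0.498⁵·8.03/1610) = 0.03871
ε/(3.7D) = 1.03×10^-6; √(3.17ν²L/(gD³h_f)) = 1.08×10^-5
Q = -0.965·0.03871·ln(1.186×10^-5) = 0.4237 m³/s
Check: V = 2.18 m/s, Re = 2.29×10^6, f = 0.01030, h_f = 8.03 m ≈ 8.03 m ✓

Q ≈ 0.424 m³/s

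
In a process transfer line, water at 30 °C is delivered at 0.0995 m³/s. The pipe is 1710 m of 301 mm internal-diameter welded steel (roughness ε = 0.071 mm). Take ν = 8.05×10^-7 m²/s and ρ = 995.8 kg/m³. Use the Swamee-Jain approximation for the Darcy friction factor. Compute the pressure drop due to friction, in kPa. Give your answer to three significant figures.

V = 4Q/(πD²) = 4·0.0995/(π·0.301²) = 1.398 m/s
Re = VD/ν = 1.398·0.301/8.05×10^-7 = 5.23×10^5 → turbulent
ε/D = 0.071/301 = 2.36×10^-4
Swamee-Jain: f = 0.01578
h_f = f(L/D)V²/(2g) = 0.01578·(1710/0.301)·1.398²/(2·9.81) = 8.935 m
Δp = ρg·h_f = 995.8·9.81·8.935 = 87.29 kPa

Δp ≈ 87.3 kPa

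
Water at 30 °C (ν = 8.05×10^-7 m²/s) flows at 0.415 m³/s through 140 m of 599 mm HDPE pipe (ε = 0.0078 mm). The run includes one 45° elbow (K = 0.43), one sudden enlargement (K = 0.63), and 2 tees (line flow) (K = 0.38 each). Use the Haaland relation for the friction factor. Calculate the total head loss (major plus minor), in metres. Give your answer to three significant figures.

V = 4Q/(πD²) = 1.473 m/s; V²/2g = 0.1105 m
Re = 1.10×10^6, ε/D = 1.30×10^-5 → f = 0.01166 (Haaland)
Major: h_f = f(L/D)·V²/2g = 0.01166·233.7·0.1105 = 0.3014 m
Minor: ΣK = 1.82; h_m = ΣK·V²/2g = 0.2012 m
Total H_L = 0.3014 + 0.2012 = 0.5025 m

H_L ≈ 0.503 m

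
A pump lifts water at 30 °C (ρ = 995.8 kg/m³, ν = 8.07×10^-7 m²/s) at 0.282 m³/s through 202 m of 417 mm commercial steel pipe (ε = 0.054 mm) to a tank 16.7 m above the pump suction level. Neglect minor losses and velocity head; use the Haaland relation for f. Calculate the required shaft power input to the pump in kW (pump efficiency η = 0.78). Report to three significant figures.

V = 4Q/(πD²) = 2.065 m/s; Re = 1.07×10^6; ε/D = 1.29×10^-4; f = 0.01368
h_f = f(L/D)V²/2g = 1.440 m
Total head H = z + h_f = 16.7 + 1.440 = 18.14 m
P_hyd = ρgQH = 995.8·9.81·0.282·18.14 = 49.97 kW
P_shaft = P_hyd/η = 49.97/0.78 = 64.07 kW

P_shaft ≈ 64.1 kW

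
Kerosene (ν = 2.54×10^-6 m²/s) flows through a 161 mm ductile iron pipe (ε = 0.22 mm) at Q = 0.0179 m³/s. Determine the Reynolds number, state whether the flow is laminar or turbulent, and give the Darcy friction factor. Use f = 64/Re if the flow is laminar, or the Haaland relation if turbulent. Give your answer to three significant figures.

Re ≈ 5.57×10^4; turbulent; f ≈ 0.0244

V = 4Q/(πD²) = 0.8792 m/s
Re = VD/ν = 0.8792·0.161/2.54×10^-6 = 5.57×10^4
Re > 4000 → turbulent; ε/D = 0.00137
Haaland: f = 0.02442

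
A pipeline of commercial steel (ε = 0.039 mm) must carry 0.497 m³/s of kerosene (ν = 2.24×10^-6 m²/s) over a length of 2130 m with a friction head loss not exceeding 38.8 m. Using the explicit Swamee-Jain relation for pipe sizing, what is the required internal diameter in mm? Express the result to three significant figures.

D ≈ 440 mm

Swamee-Jain (Type III): D = 0.66·[ε^1.25·(LQ²/(gh_f))^4.75 + ν·Q^9.4·(L/(gh_f))^5.2]^0.04
LQ²/(gh_f) = 1.382; L/(gh_f) = 5.596
Term 1 = ε^1.25·(…)^4.75 = 1.43×10^-5; Term 2 = ν·Q^9.4·(…)^5.2 = 2.43×10^-5
D = 0.66·(1.43×10^-5 + 2.43×10^-5)^0.04 = 0.4396 m = 440 mm
Check: V = 3.28 m/s, Re = 6.43×10^5, f = 0.01393, h_f = 36.9 m ≈ 38.8 m ✓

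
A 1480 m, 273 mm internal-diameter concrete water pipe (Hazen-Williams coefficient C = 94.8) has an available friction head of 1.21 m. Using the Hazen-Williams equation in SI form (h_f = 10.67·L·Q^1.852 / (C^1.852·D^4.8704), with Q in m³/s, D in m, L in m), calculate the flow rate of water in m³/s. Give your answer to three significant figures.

Rearranging: Q = [h_f·C^1.852·D^4.8704 / (10.67·L)]^(1/1.852)
Q = [1.21·94.8^1.852·0.273^4.8704 / (10.67·1480)]^0.540 = 0.01870 m³/s

Q ≈ 0.0187 m³/s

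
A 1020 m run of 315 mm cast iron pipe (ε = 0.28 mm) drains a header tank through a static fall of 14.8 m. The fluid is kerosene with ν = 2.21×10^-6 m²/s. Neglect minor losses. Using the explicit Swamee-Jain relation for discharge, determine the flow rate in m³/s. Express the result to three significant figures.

Swamee-Jain (Type II): Q = -0.965·√(gD⁵h_f/L)·ln[ε/(3.7D) + √(3.17ν²L/(gD³h_f))]
√(gD⁵h_f/L) = √(9.81·0.315⁵·14.8/1020) = 0.02101
ε/(3.7D) = 2.40×10^-4; √(3.17ν²L/(gD³h_f)) = 5.90×10^-5
Q = -0.965·0.02101·ln(2.992×10^-4) = 0.1645 m³/s
Check: V = 2.11 m/s, Re = 3.01×10^5, f = 0.02027, h_f = 14.9 m ≈ 14.8 m ✓

Q ≈ 0.165 m³/s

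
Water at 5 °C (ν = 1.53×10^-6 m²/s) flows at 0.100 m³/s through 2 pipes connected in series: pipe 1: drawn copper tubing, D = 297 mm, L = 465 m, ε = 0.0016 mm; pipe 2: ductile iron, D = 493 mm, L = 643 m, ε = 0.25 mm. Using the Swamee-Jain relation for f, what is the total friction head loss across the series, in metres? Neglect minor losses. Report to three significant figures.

H ≈ 2.78 m

Pipe 1: V = 1.443 m/s, Re = 2.80×10^5, ε/D = 5.39×10^-6, f = 0.01462, h_1 = f(L/D)V²/2g = 2.431 m
Pipe 2: V = 0.5239 m/s, Re = 1.69×10^5, ε/D = 5.07×10^-4, f = 0.01927, h_2 = f(L/D)V²/2g = 0.3516 m
Series → Q common, losses add: H = Σh = 2.783 m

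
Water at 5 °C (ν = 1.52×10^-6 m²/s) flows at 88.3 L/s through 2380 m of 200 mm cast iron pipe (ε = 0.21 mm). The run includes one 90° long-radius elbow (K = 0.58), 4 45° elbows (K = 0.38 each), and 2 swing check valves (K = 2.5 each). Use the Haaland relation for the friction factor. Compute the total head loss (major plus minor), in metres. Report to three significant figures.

H_L ≈ 101 m

V = 4Q/(πD²) = 2.811 m/s; V²/2g = 0.4026 m
Re = 3.70×10^5, ε/D = 0.00105 → f = 0.02058 (Haaland)
Major: h_f = f(L/D)·V²/2g = 0.02058·11900·0.4026 = 98.63 m
Minor: ΣK = 7.10; h_m = ΣK·V²/2g = 2.859 m
Total H_L = 98.63 + 2.859 = 101.5 m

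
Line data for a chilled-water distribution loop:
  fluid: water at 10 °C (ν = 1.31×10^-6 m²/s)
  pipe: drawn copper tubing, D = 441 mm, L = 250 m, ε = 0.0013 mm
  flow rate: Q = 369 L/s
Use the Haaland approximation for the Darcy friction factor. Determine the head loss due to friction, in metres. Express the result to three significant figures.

V = 4Q/(πD²) = 4·0.369/(π·0.441²) = 2.416 m/s
Re = VD/ν = 2.416·0.441/1.31×10^-6 = 8.13×10^5 → turbulent
ε/D = 0.0013/441 = 2.95×10^-6
Haaland: f = 0.01204
h_f = f(L/D)V²/(2g) = 0.01204·(250/0.441)·2.416²/(2·9.81) = 2.030 m

h_f ≈ 2.03 m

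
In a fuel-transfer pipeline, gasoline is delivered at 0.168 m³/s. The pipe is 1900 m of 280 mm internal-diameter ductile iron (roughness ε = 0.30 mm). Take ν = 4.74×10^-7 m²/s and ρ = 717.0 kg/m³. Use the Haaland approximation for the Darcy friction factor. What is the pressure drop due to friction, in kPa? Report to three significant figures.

Δp ≈ 365 kPa

V = 4Q/(πD²) = 4·0.168/(π·0.280²) = 2.728 m/s
Re = VD/ν = 2.728·0.280/4.74×10^-7 = 1.61×10^6 → turbulent
ε/D = 0.30/280 = 0.00107
Haaland: f = 0.02017
h_f = f(L/D)V²/(2g) = 0.02017·(1900/0.280)·2.728²/(2·9.81) = 51.92 m
Δp = ρg·h_f = 717.0·9.81·51.92 = 365.2 kPa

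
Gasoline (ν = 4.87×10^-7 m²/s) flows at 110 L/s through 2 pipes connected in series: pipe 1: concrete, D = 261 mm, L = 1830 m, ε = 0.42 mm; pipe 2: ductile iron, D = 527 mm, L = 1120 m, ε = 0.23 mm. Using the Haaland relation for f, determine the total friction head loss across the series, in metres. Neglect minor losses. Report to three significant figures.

Pipe 1: V = 2.056 m/s, Re = 1.10×10^6, ε/D = 0.00161, f = 0.02234, h_1 = f(L/D)V²/2g = 33.75 m
Pipe 2: V = 0.5043 m/s, Re = 5.46×10^5, ε/D = 4.36×10^-4, f = 0.01709, h_2 = f(L/D)V²/2g = 0.4707 m
Series → Q common, losses add: H = Σh = 34.22 m

H ≈ 34.2 m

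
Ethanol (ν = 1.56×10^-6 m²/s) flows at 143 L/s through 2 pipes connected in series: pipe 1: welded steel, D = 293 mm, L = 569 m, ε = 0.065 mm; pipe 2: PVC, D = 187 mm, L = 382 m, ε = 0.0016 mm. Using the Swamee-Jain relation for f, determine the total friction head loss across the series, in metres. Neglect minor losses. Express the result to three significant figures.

Pipe 1: V = 2.121 m/s, Re = 3.98×10^5, ε/D = 2.22×10^-4, f = 0.01603, h_1 = f(L/D)V²/2g = 7.135 m
Pipe 2: V = 5.207 m/s, Re = 6.24×10^5, ε/D = 8.56×10^-6, f = 0.01274, h_2 = f(L/D)V²/2g = 35.97 m
Series → Q common, losses add: H = Σh = 43.11 m

H ≈ 43.1 m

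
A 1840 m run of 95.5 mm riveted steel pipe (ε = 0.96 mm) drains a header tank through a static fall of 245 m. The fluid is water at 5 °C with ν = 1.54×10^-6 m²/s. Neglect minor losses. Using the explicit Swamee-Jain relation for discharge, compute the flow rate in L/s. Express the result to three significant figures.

Swamee-Jain (Type II): Q = -0.965·√(gD⁵h_f/L)·ln[ε/(3.7D) + √(3.17ν²L/(gD³h_f))]
√(gD⁵h_f/L) = √(9.81·0.0955⁵·245/1840) = 0.003221
ε/(3.7D) = 0.00272; √(3.17ν²L/(gD³h_f)) = 8.13×10^-5
Q = -0.965·0.003221·ln(0.002798) = 0.01827 m³/s
Check: V = 2.55 m/s, Re = 1.58×10^5, f = 0.03853, h_f = 246 m ≈ 245 m ✓

Q ≈ 18.3 L/s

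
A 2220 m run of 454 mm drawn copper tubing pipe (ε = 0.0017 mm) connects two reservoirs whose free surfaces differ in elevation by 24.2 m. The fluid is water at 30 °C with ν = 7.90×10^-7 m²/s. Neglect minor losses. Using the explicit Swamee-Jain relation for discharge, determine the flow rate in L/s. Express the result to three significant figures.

Swamee-Jain (Type II): Q = -0.965·√(gD⁵h_f/L)·ln[ε/(3.7D) + √(3.17ν²L/(gD³h_f))]
√(gD⁵h_f/L) = √(9.81·0.454⁵·24.2/2220) = 0.04542
ε/(3.7D) = 1.01×10^-6; √(3.17ν²L/(gD³h_f)) = 1.41×10^-5
Q = -0.965·0.04542·ln(1.507×10^-5) = 0.4866 m³/s
Check: V = 3.01 m/s, Re = 1.73×10^6, f = 0.01074, h_f = 24.2 m ≈ 24.2 m ✓

Q ≈ 487 L/s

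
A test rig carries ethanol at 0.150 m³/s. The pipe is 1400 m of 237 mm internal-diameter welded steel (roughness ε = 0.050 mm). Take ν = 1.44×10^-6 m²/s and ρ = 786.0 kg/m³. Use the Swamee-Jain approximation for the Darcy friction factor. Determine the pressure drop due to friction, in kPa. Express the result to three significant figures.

V = 4Q/(πD²) = 4·0.150/(π·0.237²) = 3.400 m/s
Re = VD/ν = 3.400·0.237/1.44×10^-6 = 5.60×10^5 → turbulent
ε/D = 0.050/237 = 2.11×10^-4
Swamee-Jain: f = 0.01547
h_f = f(L/D)V²/(2g) = 0.01547·(1400/0.237)·3.400²/(2·9.81) = 53.86 m
Δp = ρg·h_f = 786.0·9.81·53.86 = 415.3 kPa

Δp ≈ 415 kPa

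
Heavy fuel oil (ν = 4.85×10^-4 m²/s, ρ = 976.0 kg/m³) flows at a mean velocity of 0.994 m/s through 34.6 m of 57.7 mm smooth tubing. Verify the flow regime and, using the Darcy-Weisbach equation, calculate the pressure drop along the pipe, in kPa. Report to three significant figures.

Re = VD/ν = 0.994·0.05770/4.85×10^-4 = 118 → laminar (Re < 2300)
f = 64/Re = 0.5412
h_f = f(L/D)V²/(2g) = 0.5412·(34.6/0.05770)·0.994²/(2·9.81) = 16.34 m
Δp = ρg·h_f = 976.0·9.81·16.34 = 156.5 kPa

Δp ≈ 156 kPa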